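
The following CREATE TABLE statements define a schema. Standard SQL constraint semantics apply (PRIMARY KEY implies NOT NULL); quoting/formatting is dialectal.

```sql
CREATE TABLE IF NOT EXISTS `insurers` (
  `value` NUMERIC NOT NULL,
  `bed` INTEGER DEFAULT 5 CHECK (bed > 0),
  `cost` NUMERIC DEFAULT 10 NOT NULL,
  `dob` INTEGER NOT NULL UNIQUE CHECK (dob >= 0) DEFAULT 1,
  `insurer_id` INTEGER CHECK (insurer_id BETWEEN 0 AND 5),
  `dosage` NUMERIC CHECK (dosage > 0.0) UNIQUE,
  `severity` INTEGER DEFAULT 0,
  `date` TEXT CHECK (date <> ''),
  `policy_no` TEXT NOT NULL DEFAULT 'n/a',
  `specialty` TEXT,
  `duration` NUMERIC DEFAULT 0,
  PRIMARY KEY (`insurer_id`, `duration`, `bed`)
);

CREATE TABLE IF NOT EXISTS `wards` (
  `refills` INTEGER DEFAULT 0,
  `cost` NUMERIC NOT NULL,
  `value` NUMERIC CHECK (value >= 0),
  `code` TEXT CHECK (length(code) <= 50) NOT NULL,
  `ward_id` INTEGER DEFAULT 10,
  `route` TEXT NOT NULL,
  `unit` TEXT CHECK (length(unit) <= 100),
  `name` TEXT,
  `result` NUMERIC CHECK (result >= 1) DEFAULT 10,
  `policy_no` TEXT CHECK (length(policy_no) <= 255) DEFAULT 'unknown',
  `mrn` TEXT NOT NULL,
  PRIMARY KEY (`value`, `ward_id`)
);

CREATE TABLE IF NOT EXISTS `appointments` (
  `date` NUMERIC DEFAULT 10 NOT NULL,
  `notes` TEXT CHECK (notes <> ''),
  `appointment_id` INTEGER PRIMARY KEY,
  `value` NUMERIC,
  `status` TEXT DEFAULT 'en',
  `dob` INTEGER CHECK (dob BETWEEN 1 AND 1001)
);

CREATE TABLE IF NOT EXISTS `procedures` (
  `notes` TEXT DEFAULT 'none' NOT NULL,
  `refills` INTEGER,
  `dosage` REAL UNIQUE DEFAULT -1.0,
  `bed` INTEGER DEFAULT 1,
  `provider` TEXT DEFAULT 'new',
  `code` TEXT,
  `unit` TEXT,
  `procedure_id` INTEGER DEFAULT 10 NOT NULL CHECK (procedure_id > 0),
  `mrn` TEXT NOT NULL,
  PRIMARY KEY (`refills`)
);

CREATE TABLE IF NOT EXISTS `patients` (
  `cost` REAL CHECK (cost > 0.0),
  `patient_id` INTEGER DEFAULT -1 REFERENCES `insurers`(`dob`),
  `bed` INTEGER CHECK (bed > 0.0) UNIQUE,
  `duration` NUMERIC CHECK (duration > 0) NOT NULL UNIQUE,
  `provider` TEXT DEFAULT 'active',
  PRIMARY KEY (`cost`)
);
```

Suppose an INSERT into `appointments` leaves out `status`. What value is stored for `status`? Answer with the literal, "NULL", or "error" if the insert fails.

status has an explicit DEFAULT 'en'.
When the column is omitted from an INSERT, that default is used.

'en'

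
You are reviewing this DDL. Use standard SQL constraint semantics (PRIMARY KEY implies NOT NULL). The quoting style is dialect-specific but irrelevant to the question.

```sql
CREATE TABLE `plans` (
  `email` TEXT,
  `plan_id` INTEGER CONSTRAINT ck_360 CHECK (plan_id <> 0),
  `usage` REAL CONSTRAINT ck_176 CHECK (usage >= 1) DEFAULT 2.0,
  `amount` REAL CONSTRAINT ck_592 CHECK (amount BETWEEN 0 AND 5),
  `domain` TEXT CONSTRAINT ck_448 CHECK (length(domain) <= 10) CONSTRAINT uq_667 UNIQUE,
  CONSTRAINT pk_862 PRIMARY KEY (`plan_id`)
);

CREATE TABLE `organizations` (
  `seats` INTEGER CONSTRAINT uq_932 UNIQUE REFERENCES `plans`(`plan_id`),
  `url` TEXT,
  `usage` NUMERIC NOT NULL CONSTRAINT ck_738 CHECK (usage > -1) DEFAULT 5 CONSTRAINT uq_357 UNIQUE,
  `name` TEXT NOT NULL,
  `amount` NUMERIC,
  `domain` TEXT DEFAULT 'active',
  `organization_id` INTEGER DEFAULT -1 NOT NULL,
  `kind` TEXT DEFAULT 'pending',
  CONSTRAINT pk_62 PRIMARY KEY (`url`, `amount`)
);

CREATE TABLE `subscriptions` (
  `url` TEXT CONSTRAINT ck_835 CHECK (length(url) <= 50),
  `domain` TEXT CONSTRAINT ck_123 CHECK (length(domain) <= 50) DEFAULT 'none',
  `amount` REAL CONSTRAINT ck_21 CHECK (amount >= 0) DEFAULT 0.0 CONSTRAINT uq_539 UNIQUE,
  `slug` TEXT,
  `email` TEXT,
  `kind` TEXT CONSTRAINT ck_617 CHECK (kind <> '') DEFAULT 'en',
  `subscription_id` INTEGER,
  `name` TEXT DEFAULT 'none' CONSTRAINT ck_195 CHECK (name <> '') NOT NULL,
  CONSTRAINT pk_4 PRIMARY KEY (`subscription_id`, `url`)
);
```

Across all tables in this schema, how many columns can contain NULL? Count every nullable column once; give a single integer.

12

plans: 4 nullable (email, usage, amount, domain — PK (plan_id) and explicit NOT NULL columns excluded).
organizations: 3 nullable (seats, domain, kind — PK (url, amount) and explicit NOT NULL columns excluded).
subscriptions: 5 nullable (domain, amount, slug, email, kind — PK (subscription_id, url) and explicit NOT NULL columns excluded).
Total: 4 + 3 + 5 = 12.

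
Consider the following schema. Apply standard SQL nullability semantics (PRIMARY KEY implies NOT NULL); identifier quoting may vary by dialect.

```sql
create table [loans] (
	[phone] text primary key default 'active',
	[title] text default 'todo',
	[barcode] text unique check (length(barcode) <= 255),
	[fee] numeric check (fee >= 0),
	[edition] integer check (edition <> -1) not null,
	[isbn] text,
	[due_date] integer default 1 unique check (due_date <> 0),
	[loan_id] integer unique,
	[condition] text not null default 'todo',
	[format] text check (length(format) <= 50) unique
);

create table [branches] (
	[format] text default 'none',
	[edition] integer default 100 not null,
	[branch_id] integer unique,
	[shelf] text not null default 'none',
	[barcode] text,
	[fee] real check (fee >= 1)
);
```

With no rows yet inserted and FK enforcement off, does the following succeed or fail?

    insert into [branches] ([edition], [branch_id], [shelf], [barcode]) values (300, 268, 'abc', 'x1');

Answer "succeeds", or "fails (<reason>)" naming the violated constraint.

succeeds

NOT NULL columns: edition is supplied; shelf is supplied.
No constraint is violated.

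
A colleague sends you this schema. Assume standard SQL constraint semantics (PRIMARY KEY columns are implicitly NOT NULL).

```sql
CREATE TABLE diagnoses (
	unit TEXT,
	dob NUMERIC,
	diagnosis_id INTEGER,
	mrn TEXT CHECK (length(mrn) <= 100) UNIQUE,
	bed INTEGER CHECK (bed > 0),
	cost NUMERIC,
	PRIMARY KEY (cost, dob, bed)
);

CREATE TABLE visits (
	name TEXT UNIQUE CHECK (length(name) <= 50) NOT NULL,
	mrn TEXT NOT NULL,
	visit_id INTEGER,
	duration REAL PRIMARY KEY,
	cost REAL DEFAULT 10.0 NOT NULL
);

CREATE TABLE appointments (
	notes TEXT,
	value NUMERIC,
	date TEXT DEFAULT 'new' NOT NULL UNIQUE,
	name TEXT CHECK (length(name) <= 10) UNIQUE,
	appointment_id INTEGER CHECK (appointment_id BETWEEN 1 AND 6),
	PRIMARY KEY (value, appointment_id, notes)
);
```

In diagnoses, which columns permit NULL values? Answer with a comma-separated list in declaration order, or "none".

- unit: no NOT NULL constraint applies → nullable.
- dob: part of the PRIMARY KEY, which implies NOT NULL → not nullable.
- diagnosis_id: no NOT NULL constraint applies → nullable.
- mrn: CHECK does not forbid NULL (a CHECK constraint passes when its expression is NULL) → nullable.
- bed: part of the PRIMARY KEY, which implies NOT NULL → not nullable.
- cost: part of the PRIMARY KEY, which implies NOT NULL → not nullable.

unit, diagnosis_id, mrn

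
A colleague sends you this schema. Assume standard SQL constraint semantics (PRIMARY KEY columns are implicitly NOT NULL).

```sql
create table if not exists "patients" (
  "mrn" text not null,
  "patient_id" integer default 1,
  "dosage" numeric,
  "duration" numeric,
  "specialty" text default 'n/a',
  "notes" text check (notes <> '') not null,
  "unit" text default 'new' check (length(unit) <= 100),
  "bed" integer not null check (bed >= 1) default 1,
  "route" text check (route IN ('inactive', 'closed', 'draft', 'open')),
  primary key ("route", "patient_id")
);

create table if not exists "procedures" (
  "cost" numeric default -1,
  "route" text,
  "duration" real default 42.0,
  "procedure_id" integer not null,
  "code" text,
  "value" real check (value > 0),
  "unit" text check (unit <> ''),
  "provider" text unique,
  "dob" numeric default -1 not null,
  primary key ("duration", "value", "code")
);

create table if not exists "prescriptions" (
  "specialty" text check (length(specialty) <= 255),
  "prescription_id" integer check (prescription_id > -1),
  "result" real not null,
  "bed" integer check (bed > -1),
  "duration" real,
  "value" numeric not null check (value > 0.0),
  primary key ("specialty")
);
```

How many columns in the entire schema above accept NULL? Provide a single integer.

11

patients: 4 nullable (dosage, duration, specialty, unit — PK (route, patient_id) and explicit NOT NULL columns excluded).
procedures: 4 nullable (cost, route, unit, provider — PK (duration, value, code) and explicit NOT NULL columns excluded).
prescriptions: 3 nullable (prescription_id, bed, duration — PK (specialty) and explicit NOT NULL columns excluded).
Total: 4 + 4 + 3 = 11.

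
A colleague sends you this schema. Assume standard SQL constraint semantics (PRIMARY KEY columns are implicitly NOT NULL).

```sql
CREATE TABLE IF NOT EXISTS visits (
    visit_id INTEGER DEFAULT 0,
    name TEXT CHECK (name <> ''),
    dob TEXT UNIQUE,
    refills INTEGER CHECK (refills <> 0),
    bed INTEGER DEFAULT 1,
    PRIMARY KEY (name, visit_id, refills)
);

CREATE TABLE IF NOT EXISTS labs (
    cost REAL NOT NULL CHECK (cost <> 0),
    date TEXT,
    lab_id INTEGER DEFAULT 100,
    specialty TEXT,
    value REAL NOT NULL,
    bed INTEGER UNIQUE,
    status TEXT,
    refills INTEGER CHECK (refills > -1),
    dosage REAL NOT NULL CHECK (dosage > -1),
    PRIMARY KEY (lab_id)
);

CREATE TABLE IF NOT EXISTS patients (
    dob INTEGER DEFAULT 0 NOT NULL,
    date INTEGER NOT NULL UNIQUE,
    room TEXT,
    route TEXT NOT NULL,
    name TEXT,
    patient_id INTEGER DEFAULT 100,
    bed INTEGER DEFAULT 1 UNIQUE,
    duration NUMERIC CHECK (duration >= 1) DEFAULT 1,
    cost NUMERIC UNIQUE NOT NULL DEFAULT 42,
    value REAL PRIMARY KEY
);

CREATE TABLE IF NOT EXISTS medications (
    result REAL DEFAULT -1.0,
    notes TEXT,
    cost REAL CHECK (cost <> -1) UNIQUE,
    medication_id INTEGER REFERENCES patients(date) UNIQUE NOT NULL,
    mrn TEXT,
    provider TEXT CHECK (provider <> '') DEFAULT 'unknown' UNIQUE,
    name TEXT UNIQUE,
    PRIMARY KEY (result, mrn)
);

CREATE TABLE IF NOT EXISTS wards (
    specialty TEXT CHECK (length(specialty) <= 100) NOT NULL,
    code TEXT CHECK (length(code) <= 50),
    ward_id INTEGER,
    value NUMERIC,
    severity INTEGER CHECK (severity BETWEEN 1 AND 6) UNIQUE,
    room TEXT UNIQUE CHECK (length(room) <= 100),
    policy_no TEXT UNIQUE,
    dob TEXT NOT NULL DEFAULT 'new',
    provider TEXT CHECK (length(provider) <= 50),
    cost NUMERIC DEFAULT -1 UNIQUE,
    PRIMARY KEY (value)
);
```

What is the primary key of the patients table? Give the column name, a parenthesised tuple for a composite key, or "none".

value

value is declared PRIMARY KEY inline on the column.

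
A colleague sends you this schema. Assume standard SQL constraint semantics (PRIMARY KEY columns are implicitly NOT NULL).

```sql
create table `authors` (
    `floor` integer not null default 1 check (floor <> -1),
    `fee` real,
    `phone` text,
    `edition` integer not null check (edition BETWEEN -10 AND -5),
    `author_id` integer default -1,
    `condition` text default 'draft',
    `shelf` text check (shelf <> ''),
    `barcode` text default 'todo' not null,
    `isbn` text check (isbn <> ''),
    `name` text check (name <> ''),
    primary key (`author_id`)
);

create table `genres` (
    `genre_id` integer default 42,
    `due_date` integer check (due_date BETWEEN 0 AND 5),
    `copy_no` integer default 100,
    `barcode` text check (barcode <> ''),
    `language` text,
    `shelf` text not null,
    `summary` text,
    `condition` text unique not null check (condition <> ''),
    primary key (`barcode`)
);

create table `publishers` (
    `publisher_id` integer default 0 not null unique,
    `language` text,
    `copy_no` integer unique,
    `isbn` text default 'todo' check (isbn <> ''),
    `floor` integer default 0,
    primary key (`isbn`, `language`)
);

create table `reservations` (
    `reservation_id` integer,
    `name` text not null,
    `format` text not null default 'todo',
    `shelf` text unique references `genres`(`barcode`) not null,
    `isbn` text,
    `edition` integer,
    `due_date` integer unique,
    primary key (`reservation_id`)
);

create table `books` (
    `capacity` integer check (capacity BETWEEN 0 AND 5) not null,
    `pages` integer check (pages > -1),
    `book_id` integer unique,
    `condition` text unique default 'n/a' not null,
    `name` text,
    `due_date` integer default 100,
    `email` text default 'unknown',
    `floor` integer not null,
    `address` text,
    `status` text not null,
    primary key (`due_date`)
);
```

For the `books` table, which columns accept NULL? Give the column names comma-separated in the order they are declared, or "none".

pages, book_id, name, email, address

- capacity: declared NOT NULL → not nullable.
- pages: CHECK does not forbid NULL (a CHECK constraint passes when its expression is NULL) → nullable.
- book_id: UNIQUE does not imply NOT NULL → nullable.
- condition: declared NOT NULL → not nullable.
- name: no NOT NULL constraint applies → nullable.
- due_date: part of the PRIMARY KEY, which implies NOT NULL → not nullable.
- email: DEFAULT only fills an omitted column; an explicit NULL is still allowed → nullable.
- floor: declared NOT NULL → not nullable.
- address: no NOT NULL constraint applies → nullable.
- status: declared NOT NULL → not nullable.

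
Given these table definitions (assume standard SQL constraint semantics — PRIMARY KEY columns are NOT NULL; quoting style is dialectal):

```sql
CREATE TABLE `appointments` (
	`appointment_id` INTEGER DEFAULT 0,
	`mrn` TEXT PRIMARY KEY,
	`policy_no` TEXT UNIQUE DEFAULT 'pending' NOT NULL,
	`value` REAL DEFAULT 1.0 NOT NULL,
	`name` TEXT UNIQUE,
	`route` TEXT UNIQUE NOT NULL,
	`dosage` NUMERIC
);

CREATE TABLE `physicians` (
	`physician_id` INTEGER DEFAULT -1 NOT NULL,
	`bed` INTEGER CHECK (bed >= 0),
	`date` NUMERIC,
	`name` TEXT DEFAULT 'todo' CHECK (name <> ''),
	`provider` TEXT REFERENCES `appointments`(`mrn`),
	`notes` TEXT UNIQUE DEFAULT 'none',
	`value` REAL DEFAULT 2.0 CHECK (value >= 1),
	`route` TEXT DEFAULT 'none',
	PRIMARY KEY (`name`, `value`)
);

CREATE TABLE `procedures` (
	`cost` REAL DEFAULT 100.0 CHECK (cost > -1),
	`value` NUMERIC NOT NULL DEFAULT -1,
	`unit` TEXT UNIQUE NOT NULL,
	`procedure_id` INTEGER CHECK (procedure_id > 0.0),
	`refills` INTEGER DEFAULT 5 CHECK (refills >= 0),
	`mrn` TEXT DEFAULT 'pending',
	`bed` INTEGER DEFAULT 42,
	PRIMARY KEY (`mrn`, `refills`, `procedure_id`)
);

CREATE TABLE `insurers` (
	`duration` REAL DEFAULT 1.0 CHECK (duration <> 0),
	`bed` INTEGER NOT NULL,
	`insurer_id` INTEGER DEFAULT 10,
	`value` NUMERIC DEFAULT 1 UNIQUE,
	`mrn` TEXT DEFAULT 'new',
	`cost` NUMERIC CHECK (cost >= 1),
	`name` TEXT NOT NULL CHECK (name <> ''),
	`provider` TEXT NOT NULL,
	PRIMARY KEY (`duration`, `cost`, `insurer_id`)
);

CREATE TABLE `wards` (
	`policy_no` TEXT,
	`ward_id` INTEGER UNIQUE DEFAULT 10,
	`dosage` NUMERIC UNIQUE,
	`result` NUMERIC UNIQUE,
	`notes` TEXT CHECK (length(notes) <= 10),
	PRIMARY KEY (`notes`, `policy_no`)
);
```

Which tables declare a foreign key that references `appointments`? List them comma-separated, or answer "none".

physicians

- physicians.provider references appointments(mrn).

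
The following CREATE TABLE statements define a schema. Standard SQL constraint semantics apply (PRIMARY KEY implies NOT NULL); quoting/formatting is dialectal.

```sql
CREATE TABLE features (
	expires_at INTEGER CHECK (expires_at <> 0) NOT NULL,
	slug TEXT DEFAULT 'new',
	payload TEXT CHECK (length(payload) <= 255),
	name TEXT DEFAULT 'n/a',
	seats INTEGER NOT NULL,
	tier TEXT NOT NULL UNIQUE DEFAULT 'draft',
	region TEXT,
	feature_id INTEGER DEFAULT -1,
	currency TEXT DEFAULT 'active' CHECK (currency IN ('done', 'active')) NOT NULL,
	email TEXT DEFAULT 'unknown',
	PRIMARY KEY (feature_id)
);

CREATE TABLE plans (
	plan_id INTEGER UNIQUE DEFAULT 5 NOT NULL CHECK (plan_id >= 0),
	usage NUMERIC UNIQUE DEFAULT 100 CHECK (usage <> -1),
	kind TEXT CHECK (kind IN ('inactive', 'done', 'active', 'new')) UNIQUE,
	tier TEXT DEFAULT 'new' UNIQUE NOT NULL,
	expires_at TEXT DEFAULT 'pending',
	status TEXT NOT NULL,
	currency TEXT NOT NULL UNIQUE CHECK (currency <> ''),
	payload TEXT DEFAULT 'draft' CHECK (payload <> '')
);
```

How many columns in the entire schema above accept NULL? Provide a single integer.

9

features: 5 nullable (slug, payload, name, region, email — PK (feature_id) and explicit NOT NULL columns excluded).
plans: 4 nullable (usage, kind, expires_at, payload — PK none and explicit NOT NULL columns excluded).
Total: 5 + 4 = 9.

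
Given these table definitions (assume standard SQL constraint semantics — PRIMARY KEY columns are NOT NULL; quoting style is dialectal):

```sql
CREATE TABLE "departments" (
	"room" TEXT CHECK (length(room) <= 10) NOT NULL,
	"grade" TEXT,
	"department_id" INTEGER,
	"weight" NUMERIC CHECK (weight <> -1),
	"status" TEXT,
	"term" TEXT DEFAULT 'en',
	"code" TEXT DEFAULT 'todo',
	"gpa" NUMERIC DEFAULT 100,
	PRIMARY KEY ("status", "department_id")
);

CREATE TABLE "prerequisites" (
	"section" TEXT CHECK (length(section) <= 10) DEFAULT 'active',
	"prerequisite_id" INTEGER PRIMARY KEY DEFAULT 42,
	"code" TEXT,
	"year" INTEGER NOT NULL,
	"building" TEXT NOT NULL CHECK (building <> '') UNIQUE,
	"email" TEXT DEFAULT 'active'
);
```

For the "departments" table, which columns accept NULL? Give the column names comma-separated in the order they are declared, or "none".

- room: declared NOT NULL → not nullable.
- grade: no NOT NULL constraint applies → nullable.
- department_id: part of the PRIMARY KEY, which implies NOT NULL → not nullable.
- weight: CHECK does not forbid NULL (a CHECK constraint passes when its expression is NULL) → nullable.
- status: part of the PRIMARY KEY, which implies NOT NULL → not nullable.
- term: DEFAULT only fills an omitted column; an explicit NULL is still allowed → nullable.
- code: DEFAULT only fills an omitted column; an explicit NULL is still allowed → nullable.
- gpa: DEFAULT only fills an omitted column; an explicit NULL is still allowed → nullable.

grade, weight, term, code, gpa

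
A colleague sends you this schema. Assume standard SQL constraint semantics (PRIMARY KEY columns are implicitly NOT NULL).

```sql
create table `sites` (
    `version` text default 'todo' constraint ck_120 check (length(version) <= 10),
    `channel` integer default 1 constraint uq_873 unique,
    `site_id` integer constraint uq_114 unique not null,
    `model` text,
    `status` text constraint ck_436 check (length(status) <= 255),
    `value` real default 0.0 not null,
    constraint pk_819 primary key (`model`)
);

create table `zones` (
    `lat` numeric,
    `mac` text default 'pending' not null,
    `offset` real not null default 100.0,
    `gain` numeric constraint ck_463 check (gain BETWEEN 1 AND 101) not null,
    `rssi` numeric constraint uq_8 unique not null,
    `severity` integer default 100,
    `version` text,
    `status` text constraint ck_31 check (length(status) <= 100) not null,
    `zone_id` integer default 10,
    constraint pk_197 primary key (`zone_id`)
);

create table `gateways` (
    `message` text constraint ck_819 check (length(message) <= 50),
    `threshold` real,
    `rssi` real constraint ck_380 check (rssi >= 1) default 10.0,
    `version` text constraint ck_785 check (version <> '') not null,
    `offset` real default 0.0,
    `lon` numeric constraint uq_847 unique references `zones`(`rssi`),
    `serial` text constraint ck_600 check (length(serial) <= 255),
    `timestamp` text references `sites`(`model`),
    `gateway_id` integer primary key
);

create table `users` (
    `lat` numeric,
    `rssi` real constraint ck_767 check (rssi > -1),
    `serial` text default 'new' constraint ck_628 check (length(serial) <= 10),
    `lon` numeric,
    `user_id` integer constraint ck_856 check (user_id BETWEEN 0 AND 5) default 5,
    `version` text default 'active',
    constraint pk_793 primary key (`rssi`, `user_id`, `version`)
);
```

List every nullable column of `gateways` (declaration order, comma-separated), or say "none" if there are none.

message, threshold, rssi, offset, lon, serial, timestamp

- message: CHECK does not forbid NULL (a CHECK constraint passes when its expression is NULL) → nullable.
- threshold: no NOT NULL constraint applies → nullable.
- rssi: CHECK does not forbid NULL (a CHECK constraint passes when its expression is NULL) → nullable.
- version: declared NOT NULL → not nullable.
- offset: DEFAULT only fills an omitted column; an explicit NULL is still allowed → nullable.
- lon: a foreign key column may be NULL unless separately constrained → nullable.
- serial: CHECK does not forbid NULL (a CHECK constraint passes when its expression is NULL) → nullable.
- timestamp: a foreign key column may be NULL unless separately constrained → nullable.
- gateway_id: part of the PRIMARY KEY, which implies NOT NULL → not nullable.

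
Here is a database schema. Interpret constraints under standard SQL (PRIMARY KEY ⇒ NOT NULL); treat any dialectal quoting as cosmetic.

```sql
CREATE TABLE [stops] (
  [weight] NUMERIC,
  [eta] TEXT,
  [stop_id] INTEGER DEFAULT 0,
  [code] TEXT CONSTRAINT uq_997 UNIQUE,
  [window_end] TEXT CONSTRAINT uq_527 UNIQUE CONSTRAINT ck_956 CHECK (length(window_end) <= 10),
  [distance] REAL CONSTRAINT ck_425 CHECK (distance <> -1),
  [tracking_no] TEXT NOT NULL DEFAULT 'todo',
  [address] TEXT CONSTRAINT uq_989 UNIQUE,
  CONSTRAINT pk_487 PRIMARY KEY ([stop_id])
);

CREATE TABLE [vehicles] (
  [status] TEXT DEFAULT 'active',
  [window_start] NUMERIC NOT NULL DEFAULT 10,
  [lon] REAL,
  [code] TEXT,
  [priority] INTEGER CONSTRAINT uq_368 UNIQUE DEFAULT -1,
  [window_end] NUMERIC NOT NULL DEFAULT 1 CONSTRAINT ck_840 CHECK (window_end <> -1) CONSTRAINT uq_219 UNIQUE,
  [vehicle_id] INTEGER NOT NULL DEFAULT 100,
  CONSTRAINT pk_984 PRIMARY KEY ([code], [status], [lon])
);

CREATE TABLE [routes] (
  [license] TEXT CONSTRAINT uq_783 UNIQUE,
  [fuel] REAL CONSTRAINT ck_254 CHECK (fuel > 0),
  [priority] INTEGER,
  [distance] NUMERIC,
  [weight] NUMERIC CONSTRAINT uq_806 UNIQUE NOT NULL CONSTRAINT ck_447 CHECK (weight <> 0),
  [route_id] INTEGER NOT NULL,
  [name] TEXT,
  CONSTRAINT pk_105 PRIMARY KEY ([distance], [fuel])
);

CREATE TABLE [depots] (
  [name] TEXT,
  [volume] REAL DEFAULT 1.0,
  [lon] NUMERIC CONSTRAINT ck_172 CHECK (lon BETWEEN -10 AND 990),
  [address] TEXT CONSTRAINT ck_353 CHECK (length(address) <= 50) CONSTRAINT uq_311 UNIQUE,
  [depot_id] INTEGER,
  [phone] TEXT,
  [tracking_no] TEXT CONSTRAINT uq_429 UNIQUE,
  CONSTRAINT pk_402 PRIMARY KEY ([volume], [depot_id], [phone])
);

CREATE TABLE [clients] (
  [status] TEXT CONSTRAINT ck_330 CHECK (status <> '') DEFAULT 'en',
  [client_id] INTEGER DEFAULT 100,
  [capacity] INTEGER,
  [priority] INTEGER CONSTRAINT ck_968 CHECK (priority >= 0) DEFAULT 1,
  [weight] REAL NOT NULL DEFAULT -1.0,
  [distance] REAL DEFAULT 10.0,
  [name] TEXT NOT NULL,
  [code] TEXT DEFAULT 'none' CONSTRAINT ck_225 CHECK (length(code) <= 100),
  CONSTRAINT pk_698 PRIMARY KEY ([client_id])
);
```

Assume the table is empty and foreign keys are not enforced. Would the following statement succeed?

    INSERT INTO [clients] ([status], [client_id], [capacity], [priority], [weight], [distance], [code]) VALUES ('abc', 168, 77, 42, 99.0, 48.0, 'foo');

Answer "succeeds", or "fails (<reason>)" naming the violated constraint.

fails (NOT NULL on name)

name is omitted from the column list and has no DEFAULT, so it would receive NULL.
But name is declared NOT NULL.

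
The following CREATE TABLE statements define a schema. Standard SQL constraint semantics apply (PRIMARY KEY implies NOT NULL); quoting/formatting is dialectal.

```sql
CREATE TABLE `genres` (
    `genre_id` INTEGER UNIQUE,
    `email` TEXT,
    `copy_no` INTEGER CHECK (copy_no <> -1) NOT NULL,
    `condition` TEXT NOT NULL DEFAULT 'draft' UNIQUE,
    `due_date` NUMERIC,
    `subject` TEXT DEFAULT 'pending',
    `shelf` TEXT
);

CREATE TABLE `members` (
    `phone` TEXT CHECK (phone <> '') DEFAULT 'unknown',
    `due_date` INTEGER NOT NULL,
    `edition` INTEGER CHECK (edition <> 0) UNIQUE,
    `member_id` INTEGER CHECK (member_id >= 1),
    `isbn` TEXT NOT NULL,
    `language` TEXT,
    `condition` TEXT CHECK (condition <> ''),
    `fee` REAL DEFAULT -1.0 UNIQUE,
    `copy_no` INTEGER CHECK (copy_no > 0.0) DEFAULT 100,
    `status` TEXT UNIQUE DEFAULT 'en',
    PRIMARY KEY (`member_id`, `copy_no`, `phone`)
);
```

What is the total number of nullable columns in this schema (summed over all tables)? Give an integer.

10

genres: 5 nullable (genre_id, email, due_date, subject, shelf — PK none and explicit NOT NULL columns excluded).
members: 5 nullable (edition, language, condition, fee, status — PK (member_id, copy_no, phone) and explicit NOT NULL columns excluded).
Total: 5 + 5 = 10.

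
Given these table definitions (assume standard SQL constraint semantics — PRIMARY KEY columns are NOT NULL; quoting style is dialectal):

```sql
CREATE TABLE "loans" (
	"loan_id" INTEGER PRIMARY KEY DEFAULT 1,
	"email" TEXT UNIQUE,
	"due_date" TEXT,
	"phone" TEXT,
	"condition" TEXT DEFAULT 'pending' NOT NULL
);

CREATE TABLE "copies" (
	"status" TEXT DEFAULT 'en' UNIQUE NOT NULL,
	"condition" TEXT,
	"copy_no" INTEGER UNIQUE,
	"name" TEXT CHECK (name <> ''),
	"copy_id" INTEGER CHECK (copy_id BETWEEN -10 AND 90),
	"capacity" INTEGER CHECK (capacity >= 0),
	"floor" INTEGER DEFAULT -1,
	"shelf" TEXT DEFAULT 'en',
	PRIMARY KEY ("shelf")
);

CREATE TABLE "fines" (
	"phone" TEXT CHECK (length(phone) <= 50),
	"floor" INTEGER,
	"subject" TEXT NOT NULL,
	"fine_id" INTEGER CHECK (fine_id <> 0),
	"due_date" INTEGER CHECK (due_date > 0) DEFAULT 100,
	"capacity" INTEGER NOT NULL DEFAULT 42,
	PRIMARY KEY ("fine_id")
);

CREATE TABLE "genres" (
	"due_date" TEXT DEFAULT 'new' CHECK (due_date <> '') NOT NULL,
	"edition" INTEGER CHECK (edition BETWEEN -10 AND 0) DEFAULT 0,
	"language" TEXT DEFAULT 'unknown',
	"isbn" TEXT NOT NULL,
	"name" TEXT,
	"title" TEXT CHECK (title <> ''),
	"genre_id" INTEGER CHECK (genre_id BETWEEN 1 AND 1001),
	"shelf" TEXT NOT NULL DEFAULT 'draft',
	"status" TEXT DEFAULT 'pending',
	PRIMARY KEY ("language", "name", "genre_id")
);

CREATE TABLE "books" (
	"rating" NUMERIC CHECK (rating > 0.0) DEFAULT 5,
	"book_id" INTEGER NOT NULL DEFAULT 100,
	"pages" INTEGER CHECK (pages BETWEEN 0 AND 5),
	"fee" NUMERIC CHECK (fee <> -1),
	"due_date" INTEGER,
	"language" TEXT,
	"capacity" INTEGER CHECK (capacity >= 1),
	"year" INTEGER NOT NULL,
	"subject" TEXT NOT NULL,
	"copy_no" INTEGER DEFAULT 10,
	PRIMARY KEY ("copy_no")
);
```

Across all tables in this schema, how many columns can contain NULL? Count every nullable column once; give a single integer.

loans: 3 nullable (email, due_date, phone — PK (loan_id) and explicit NOT NULL columns excluded).
copies: 6 nullable (condition, copy_no, name, copy_id, capacity, floor — PK (shelf) and explicit NOT NULL columns excluded).
fines: 3 nullable (phone, floor, due_date — PK (fine_id) and explicit NOT NULL columns excluded).
genres: 3 nullable (edition, title, status — PK (language, name, genre_id) and explicit NOT NULL columns excluded).
books: 6 nullable (rating, pages, fee, due_date, language, capacity — PK (copy_no) and explicit NOT NULL columns excluded).
Total: 3 + 6 + 3 + 3 + 6 = 21.

21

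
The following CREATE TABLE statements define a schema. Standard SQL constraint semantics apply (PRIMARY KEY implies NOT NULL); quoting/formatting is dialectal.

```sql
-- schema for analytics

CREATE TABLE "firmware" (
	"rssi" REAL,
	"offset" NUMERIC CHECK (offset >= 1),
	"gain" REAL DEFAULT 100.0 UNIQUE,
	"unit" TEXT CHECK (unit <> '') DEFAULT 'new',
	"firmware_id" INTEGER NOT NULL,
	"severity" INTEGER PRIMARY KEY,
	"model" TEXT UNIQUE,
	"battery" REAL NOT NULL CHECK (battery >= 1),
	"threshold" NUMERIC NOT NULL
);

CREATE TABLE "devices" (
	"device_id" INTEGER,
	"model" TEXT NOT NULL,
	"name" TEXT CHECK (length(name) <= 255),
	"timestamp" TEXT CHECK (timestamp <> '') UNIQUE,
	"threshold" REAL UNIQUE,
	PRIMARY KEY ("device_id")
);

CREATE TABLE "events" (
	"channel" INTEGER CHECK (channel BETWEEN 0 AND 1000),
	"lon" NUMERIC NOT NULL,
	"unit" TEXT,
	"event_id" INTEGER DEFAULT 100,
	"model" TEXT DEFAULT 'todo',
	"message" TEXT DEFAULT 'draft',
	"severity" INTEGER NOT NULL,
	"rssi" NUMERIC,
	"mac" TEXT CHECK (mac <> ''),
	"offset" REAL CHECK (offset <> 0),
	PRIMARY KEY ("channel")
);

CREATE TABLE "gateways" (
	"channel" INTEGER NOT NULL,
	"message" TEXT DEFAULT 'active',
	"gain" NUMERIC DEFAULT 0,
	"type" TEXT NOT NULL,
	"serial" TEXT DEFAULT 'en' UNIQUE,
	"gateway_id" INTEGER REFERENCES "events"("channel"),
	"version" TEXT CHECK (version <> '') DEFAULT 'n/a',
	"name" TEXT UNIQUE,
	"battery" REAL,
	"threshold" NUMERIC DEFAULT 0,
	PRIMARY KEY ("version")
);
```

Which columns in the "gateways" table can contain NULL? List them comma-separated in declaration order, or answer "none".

- channel: declared NOT NULL → not nullable.
- message: DEFAULT only fills an omitted column; an explicit NULL is still allowed → nullable.
- gain: DEFAULT only fills an omitted column; an explicit NULL is still allowed → nullable.
- type: declared NOT NULL → not nullable.
- serial: UNIQUE does not imply NOT NULL → nullable.
- gateway_id: a foreign key column may be NULL unless separately constrained → nullable.
- version: part of the PRIMARY KEY, which implies NOT NULL → not nullable.
- name: UNIQUE does not imply NOT NULL → nullable.
- battery: no NOT NULL constraint applies → nullable.
- threshold: DEFAULT only fills an omitted column; an explicit NULL is still allowed → nullable.

message, gain, serial, gateway_id, name, battery, threshold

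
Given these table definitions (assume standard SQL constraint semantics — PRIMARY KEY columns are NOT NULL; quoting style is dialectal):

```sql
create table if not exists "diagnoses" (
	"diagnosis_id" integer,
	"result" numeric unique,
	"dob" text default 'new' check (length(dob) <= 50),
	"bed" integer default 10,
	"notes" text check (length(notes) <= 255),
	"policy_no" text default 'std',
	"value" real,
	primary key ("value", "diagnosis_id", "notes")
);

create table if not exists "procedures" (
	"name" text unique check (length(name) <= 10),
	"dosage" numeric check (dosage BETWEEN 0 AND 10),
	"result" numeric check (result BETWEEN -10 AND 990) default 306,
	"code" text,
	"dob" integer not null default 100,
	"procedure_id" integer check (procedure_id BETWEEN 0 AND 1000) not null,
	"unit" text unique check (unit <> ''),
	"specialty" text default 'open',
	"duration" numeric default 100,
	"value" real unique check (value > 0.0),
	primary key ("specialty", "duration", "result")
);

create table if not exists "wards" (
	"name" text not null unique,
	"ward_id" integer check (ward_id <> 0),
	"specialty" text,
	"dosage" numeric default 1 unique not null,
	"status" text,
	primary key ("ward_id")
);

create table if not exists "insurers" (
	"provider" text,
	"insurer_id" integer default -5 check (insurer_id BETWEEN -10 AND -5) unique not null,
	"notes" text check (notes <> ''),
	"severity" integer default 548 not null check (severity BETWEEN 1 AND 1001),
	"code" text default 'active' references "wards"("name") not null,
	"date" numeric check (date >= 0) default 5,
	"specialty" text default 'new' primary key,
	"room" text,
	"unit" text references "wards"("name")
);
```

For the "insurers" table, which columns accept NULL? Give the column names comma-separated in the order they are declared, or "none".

- provider: no NOT NULL constraint applies → nullable.
- insurer_id: declared NOT NULL → not nullable.
- notes: CHECK does not forbid NULL (a CHECK constraint passes when its expression is NULL) → nullable.
- severity: declared NOT NULL → not nullable.
- code: declared NOT NULL → not nullable.
- date: CHECK does not forbid NULL (a CHECK constraint passes when its expression is NULL) → nullable.
- specialty: part of the PRIMARY KEY, which implies NOT NULL → not nullable.
- room: no NOT NULL constraint applies → nullable.
- unit: a foreign key column may be NULL unless separately constrained → nullable.

provider, notes, date, room, unit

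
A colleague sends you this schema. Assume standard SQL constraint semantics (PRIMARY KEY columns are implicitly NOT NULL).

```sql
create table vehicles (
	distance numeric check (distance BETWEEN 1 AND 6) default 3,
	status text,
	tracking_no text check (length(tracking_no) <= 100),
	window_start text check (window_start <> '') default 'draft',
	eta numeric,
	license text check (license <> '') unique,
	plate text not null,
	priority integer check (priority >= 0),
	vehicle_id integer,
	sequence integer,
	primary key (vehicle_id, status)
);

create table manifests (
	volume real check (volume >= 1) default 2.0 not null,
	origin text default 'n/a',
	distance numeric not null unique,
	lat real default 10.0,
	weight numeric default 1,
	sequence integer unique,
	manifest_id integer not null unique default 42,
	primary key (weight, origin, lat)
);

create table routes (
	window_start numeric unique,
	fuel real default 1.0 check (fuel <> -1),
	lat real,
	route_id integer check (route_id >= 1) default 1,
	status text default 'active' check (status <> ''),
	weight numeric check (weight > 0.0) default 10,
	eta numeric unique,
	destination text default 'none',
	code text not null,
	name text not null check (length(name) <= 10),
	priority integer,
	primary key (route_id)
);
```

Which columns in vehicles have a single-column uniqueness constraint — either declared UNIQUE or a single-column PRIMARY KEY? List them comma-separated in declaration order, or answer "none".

- distance: no UNIQUE or single-column PK constraint.
- status: part of a composite PRIMARY KEY — only the tuple is unique, not this column on its own.
- tracking_no: no UNIQUE or single-column PK constraint.
- window_start: no UNIQUE or single-column PK constraint.
- eta: no UNIQUE or single-column PK constraint.
- license: declared UNIQUE → unique.
- plate: no UNIQUE or single-column PK constraint.
- priority: no UNIQUE or single-column PK constraint.
- vehicle_id: part of a composite PRIMARY KEY — only the tuple is unique, not this column on its own.
- sequence: no UNIQUE or single-column PK constraint.

license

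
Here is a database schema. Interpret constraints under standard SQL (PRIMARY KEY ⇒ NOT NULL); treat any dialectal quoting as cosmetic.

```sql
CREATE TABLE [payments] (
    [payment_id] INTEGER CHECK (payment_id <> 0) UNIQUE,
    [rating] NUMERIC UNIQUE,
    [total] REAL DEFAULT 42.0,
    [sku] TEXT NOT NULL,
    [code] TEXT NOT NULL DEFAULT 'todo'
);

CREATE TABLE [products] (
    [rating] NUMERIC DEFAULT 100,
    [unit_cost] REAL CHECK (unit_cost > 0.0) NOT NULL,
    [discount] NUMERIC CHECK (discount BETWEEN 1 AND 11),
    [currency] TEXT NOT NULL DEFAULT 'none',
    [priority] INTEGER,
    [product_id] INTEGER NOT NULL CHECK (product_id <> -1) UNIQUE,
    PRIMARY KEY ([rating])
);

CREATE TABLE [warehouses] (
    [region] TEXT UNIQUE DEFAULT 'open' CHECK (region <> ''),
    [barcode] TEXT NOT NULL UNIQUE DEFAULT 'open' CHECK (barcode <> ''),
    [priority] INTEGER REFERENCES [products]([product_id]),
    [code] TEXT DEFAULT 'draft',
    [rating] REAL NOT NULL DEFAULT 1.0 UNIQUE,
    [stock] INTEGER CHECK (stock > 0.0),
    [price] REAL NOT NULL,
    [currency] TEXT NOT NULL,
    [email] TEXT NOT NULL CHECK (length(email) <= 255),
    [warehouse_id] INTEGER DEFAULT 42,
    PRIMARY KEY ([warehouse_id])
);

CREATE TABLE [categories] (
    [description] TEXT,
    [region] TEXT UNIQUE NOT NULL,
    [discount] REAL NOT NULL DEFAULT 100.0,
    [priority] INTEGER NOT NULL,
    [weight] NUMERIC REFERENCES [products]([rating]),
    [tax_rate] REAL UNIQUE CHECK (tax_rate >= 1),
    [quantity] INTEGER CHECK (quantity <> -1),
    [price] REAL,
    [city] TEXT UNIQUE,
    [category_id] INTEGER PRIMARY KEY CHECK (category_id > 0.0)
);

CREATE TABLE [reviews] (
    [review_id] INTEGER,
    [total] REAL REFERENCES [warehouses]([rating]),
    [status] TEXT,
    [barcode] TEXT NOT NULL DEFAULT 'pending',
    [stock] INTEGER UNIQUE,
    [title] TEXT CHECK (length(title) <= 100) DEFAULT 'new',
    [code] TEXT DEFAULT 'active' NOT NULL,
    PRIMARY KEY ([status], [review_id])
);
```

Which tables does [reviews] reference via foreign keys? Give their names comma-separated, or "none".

warehouses

- total REFERENCES warehouses(rating).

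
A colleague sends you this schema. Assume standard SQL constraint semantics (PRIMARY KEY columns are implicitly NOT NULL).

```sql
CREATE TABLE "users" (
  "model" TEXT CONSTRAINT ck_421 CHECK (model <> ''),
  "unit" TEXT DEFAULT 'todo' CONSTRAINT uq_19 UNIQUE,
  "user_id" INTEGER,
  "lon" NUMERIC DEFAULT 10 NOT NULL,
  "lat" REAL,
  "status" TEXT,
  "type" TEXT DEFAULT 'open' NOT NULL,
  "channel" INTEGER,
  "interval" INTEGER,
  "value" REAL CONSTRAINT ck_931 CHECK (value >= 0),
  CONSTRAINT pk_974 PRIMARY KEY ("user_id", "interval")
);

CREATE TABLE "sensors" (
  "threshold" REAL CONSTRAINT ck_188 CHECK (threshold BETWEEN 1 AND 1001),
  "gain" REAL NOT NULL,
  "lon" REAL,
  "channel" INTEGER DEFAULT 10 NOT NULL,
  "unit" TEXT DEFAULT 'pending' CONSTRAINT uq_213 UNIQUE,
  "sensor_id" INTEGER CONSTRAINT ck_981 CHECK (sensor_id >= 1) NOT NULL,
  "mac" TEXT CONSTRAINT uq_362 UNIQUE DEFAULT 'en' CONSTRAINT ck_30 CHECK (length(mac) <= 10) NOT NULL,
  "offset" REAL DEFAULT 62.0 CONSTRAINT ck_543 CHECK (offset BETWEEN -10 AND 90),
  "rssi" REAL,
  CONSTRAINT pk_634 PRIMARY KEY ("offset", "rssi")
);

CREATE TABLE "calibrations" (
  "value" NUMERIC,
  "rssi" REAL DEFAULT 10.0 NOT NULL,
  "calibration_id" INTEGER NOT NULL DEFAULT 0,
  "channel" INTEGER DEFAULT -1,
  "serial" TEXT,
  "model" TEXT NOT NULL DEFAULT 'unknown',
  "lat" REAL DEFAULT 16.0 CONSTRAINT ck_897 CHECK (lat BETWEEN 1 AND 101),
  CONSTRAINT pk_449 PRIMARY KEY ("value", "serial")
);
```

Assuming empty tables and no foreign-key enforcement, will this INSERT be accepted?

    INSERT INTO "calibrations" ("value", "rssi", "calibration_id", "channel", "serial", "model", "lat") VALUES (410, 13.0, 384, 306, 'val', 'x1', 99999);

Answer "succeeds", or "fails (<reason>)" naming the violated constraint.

The value 99999 for lat violates CHECK (lat BETWEEN 1 AND 101).

fails (CHECK on lat)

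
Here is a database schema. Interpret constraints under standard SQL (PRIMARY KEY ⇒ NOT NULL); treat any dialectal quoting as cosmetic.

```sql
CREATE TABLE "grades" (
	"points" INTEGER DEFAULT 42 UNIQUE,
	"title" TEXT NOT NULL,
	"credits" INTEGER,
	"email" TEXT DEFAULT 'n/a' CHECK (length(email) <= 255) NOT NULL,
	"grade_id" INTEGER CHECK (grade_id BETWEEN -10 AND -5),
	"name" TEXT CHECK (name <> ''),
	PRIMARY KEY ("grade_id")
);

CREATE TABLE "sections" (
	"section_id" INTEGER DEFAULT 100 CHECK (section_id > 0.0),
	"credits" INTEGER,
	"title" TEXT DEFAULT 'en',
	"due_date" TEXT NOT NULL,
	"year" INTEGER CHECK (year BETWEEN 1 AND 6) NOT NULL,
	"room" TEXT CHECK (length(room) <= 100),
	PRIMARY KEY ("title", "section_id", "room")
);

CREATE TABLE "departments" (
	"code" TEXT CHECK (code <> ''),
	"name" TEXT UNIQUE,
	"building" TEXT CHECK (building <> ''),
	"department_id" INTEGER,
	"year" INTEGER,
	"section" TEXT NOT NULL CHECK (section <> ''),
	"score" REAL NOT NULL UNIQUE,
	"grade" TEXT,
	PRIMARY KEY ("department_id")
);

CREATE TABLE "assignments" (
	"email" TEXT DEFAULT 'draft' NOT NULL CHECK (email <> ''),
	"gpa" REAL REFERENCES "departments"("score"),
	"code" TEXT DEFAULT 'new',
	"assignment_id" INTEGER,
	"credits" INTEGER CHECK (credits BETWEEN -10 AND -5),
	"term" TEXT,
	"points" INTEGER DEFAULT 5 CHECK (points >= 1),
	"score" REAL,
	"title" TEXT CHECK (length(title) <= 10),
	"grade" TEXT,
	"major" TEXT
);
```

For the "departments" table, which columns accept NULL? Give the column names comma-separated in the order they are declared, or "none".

code, name, building, year, grade

- code: CHECK does not forbid NULL (a CHECK constraint passes when its expression is NULL) → nullable.
- name: UNIQUE does not imply NOT NULL → nullable.
- building: CHECK does not forbid NULL (a CHECK constraint passes when its expression is NULL) → nullable.
- department_id: part of the PRIMARY KEY, which implies NOT NULL → not nullable.
- year: no NOT NULL constraint applies → nullable.
- section: declared NOT NULL → not nullable.
- score: declared NOT NULL → not nullable.
- grade: no NOT NULL constraint applies → nullable.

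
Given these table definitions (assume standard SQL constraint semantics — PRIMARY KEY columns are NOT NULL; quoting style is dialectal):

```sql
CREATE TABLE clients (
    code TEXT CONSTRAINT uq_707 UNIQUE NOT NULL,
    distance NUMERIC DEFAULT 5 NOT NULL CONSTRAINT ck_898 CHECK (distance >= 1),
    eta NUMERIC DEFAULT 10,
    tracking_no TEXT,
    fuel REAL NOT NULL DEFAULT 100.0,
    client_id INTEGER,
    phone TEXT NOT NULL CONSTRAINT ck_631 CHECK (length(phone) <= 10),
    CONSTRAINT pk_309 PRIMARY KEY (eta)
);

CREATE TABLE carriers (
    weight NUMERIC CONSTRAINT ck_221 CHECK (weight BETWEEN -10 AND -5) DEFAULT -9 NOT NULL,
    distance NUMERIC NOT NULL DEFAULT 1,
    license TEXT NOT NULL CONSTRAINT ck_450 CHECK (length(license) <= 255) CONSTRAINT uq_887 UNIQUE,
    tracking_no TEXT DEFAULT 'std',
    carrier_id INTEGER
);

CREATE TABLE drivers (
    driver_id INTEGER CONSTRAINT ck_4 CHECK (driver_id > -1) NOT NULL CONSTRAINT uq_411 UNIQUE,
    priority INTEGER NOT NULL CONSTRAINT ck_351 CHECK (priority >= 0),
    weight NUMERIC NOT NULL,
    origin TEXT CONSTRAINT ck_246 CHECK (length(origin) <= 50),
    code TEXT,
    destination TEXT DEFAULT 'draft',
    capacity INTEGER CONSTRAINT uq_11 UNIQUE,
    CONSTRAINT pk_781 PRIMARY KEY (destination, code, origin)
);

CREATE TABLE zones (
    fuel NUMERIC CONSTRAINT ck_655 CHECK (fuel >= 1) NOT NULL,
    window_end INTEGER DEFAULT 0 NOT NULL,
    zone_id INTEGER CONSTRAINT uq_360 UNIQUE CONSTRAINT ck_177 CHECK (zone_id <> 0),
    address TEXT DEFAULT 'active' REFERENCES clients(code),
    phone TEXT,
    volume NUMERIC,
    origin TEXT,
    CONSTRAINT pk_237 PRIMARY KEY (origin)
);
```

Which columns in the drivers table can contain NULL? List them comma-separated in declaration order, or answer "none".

- driver_id: declared NOT NULL → not nullable.
- priority: declared NOT NULL → not nullable.
- weight: declared NOT NULL → not nullable.
- origin: part of the PRIMARY KEY, which implies NOT NULL → not nullable.
- code: part of the PRIMARY KEY, which implies NOT NULL → not nullable.
- destination: part of the PRIMARY KEY, which implies NOT NULL → not nullable.
- capacity: UNIQUE does not imply NOT NULL → nullable.

capacity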